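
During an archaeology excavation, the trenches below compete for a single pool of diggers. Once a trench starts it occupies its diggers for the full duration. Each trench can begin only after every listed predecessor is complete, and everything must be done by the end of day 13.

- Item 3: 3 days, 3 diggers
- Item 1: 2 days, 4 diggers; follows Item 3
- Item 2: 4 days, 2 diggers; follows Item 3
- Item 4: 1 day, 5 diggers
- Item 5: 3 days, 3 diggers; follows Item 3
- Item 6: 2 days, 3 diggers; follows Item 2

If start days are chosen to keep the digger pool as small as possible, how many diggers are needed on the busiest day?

5

Early-start (Item 3@1, Item 1@4, Item 2@4, Item 4@1, Item 5@4, Item 6@8) gives peak 9: d1:8  d2:3  d3:3  d4:9  d5:9  d6:5  d7:2  d8:3  d9:3  d10:0  d11:0  d12:0  d13:0.
Shift Item 2→6, Item 4→10, Item 5→6, Item 6→11.
Schedule Item 3@1, Item 1@4, Item 2@6, Item 4@10, Item 5@6, Item 6@11: d1:3  d2:3  d3:3  d4:4  d5:4  d6:5  d7:5  d8:5  d9:2  d10:5  d11:3  d12:3  d13:0 — peak 5.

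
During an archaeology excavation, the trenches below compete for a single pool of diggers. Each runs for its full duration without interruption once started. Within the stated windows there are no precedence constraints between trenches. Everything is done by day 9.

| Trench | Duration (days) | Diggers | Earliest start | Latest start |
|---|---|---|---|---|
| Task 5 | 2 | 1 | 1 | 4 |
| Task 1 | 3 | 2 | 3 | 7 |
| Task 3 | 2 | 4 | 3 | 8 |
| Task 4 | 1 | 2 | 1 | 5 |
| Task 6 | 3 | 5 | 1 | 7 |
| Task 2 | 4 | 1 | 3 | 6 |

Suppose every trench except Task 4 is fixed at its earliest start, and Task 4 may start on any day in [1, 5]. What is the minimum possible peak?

12

Task 4@1: d1:8  d2:6  d3:12  d4:7  d5:3  d6:1  d7:0  d8:0  d9:0 → peak 12
Task 4@2: d1:6  d2:8  d3:12  d4:7  d5:3  d6:1  d7:0  d8:0  d9:0 → peak 12
Task 4@3: d1:6  d2:6  d3:14  d4:7  d5:3  d6:1  d7:0  d8:0  d9:0 → peak 14
Task 4@4: d1:6  d2:6  d3:12  d4:9  d5:3  d6:1  d7:0  d8:0  d9:0 → peak 12
Task 4@5: d1:6  d2:6  d3:12  d4:7  d5:5  d6:1  d7:0  d8:0  d9:0 → peak 12
Best is Task 4@1, peak 12.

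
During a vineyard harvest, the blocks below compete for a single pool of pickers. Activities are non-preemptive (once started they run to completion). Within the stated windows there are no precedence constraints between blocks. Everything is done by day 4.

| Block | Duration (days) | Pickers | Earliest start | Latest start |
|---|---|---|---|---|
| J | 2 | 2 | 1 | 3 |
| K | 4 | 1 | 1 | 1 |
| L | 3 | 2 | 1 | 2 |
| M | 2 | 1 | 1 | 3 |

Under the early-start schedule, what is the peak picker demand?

6

Early-start schedule: J@1, K@1, L@1, M@1.
Load per day: day 1: 6, day 2: 6, day 3: 3, day 4: 1.
Peak is 6.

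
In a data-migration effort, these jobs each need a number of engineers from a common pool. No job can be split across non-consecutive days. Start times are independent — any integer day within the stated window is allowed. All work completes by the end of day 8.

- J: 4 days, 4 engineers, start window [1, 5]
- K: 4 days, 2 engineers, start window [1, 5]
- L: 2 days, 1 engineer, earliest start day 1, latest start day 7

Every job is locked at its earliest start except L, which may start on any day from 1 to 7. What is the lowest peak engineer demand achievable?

6

L@1: d1:7  d2:7  d3:6  d4:6  d5:0  d6:0  d7:0  d8:0 → peak 7
L@2: d1:6  d2:7  d3:7  d4:6  d5:0  d6:0  d7:0  d8:0 → peak 7
L@3: d1:6  d2:6  d3:7  d4:7  d5:0  d6:0  d7:0  d8:0 → peak 7
L@4: d1:6  d2:6  d3:6  d4:7  d5:1  d6:0  d7:0  d8:0 → peak 7
L@5: d1:6  d2:6  d3:6  d4:6  d5:1  d6:1  d7:0  d8:0 → peak 6
L@6: d1:6  d2:6  d3:6  d4:6  d5:0  d6:1  d7:1  d8:0 → peak 6
L@7: d1:6  d2:6  d3:6  d4:6  d5:0  d6:0  d7:1  d8:1 → peak 6
Best is L@5, peak 6.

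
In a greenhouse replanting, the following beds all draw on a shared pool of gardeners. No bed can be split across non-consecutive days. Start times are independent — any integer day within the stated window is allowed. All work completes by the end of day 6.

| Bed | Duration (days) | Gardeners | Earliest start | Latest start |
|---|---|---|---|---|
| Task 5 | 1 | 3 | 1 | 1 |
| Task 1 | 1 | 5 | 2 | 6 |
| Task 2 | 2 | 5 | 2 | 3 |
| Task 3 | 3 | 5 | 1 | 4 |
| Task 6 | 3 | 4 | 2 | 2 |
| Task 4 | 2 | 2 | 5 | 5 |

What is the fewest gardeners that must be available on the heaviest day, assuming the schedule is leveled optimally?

Early-start (Task 5@1, Task 1@2, Task 2@2, Task 3@1, Task 6@2, Task 4@5) gives peak 19: d1:8  d2:19  d3:14  d4:4  d5:2  d6:2.
Shift Task 1→5, Task 3→4.
Schedule Task 5@1, Task 1@5, Task 2@2, Task 3@4, Task 6@2, Task 4@5: d1:3  d2:9  d3:9  d4:9  d5:12  d6:7 — peak 12.

12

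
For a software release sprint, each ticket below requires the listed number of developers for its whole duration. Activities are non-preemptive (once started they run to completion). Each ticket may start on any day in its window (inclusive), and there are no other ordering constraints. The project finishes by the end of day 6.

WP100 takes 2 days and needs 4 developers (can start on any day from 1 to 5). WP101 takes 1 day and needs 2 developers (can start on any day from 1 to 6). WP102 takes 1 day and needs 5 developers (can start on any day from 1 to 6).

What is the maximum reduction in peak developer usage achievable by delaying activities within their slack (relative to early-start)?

6

Early-start peak: d1:11  d2:4  d3:0  d4:0  d5:0  d6:0 ⇒ 11.
Leveled (WP100@1, WP101@3, WP102@4): d1:4  d2:4  d3:2  d4:5  d5:0  d6:0 ⇒ 5.
Reduction 11 − 5 = 6.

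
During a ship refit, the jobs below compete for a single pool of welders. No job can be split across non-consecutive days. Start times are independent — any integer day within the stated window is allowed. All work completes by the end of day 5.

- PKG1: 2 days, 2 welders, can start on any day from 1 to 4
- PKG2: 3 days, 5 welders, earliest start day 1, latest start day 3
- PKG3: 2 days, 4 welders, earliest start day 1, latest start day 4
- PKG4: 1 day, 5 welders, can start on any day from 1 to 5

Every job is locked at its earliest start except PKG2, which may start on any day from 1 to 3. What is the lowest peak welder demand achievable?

PKG2@1: d1:16  d2:11  d3:5  d4:0  d5:0 → peak 16
PKG2@2: d1:11  d2:11  d3:5  d4:5  d5:0 → peak 11
PKG2@3: d1:11  d2:6  d3:5  d4:5  d5:5 → peak 11
Best is PKG2@2, peak 11.

11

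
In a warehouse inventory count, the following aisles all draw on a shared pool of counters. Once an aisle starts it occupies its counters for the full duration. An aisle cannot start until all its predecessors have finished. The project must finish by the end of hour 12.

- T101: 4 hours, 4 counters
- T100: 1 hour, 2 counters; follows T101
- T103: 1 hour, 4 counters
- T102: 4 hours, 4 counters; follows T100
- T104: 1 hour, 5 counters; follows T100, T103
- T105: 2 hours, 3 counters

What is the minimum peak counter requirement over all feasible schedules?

5

Early-start (T101@1, T100@5, T103@1, T102@6, T104@6, T105@1) gives peak 11: h1:11  h2:7  h3:4  h4:4  h5:2  h6:9  h7:4  h8:4  h9:4  h10:0  h11:0  h12:0.
Shift T103→7, T102→8, T104→12, T105→5.
Schedule T101@1, T100@5, T103@7, T102@8, T104@12, T105@5: h1:4  h2:4  h3:4  h4:4  h5:5  h6:3  h7:4  h8:4  h9:4  h10:4  h11:4  h12:5 — peak 5.
Total counter-hours = 49 over 12 hours ⇒ peak ≥ ⌈49/12⌉ = 5, so 5 is optimal.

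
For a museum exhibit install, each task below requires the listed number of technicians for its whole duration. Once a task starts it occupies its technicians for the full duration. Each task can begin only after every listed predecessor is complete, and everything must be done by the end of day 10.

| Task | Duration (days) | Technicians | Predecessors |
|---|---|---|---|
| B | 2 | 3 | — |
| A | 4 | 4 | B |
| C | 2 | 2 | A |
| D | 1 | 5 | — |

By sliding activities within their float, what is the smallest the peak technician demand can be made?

5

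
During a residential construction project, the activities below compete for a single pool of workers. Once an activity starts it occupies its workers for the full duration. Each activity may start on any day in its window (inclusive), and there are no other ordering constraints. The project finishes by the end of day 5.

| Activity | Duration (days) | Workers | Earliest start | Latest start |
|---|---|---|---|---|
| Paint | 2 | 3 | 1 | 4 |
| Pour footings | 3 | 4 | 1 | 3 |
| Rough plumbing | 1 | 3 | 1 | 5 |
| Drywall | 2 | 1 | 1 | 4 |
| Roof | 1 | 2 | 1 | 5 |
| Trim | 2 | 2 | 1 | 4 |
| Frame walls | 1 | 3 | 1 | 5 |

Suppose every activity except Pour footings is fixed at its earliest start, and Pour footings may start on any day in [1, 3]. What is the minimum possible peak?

14

Pour footings@1: d1:18  d2:10  d3:4  d4:0  d5:0 → peak 18
Pour footings@2: d1:14  d2:10  d3:4  d4:4  d5:0 → peak 14
Pour footings@3: d1:14  d2:6  d3:4  d4:4  d5:4 → peak 14
Best is Pour footings@2, peak 14.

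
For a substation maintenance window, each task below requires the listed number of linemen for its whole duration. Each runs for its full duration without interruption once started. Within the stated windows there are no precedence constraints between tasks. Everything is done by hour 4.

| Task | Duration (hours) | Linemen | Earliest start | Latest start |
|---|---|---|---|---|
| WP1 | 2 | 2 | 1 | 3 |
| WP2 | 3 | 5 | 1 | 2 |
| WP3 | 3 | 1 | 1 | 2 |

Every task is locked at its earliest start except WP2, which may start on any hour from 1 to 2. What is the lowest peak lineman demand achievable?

WP2@1: h1:8  h2:8  h3:6  h4:0 → peak 8
WP2@2: h1:3  h2:8  h3:6  h4:5 → peak 8
Best is WP2@1, peak 8.

8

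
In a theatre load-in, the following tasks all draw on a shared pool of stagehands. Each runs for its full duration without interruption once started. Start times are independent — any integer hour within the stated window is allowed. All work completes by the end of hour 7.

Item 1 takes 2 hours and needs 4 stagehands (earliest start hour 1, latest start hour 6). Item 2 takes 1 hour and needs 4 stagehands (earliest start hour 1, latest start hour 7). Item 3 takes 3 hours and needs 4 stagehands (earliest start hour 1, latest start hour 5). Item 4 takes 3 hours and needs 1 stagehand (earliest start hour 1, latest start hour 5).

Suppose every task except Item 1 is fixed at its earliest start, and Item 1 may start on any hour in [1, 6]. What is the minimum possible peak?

Item 1@1: h1:13  h2:9  h3:5  h4:0  h5:0  h6:0  h7:0 → peak 13
Item 1@2: h1:9  h2:9  h3:9  h4:0  h5:0  h6:0  h7:0 → peak 9
Item 1@3: h1:9  h2:5  h3:9  h4:4  h5:0  h6:0  h7:0 → peak 9
Item 1@4: h1:9  h2:5  h3:5  h4:4  h5:4  h6:0  h7:0 → peak 9
Item 1@5: h1:9  h2:5  h3:5  h4:0  h5:4  h6:4  h7:0 → peak 9
Item 1@6: h1:9  h2:5  h3:5  h4:0  h5:0  h6:4  h7:4 → peak 9
Best is Item 1@2, peak 9.

9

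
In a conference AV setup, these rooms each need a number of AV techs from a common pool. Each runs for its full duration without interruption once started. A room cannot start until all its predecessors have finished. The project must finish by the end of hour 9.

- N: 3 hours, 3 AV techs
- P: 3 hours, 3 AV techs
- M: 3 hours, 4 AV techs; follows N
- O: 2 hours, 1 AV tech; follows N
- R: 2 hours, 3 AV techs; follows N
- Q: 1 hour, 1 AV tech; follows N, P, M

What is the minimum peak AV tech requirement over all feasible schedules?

6

Early-start (N@1, P@1, M@4, O@4, R@4, Q@7) gives peak 8: h1:6  h2:6  h3:6  h4:8  h5:8  h6:4  h7:1  h8:0  h9:0.
Shift R→7.
Schedule N@1, P@1, M@4, O@4, R@7, Q@7: h1:6  h2:6  h3:6  h4:5  h5:5  h6:4  h7:4  h8:3  h9:0 — peak 6.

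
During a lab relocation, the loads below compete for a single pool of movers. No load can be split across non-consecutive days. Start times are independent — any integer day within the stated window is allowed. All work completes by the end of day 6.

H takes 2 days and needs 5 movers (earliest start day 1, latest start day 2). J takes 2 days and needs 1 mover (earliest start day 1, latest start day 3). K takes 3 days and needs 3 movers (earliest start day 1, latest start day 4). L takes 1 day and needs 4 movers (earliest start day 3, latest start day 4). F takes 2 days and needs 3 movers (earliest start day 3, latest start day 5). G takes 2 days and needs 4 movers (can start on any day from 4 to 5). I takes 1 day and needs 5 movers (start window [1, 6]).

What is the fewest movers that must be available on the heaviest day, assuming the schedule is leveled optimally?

8

Early-start (H@1, J@1, K@1, L@3, F@3, G@4, I@1) gives peak 14: d1:14  d2:9  d3:10  d4:7  d5:4  d6:0.
Shift J→3, F→4, I→6.
Schedule H@1, J@3, K@1, L@3, F@4, G@4, I@6: d1:8  d2:8  d3:8  d4:8  d5:7  d6:5 — peak 8.
Total mover-days = 44 over 6 days ⇒ peak ≥ ⌈44/6⌉ = 8, so 8 is optimal.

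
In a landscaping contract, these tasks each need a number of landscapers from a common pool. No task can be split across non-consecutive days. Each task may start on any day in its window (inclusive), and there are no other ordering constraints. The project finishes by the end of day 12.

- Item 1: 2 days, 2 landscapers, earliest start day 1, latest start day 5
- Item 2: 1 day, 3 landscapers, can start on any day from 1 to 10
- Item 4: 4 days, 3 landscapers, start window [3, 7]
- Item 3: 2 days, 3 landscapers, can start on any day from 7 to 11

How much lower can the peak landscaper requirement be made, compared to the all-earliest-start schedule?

2

Early-start peak: d1:5  d2:2  d3:3  d4:3  d5:3  d6:3  d7:3  d8:3  d9:0  d10:0  d11:0  d12:0 ⇒ 5.
Leveled (Item 1@1, Item 2@3, Item 4@4, Item 3@8): d1:2  d2:2  d3:3  d4:3  d5:3  d6:3  d7:3  d8:3  d9:3  d10:0  d11:0  d12:0 ⇒ 3.
Reduction 5 − 3 = 2.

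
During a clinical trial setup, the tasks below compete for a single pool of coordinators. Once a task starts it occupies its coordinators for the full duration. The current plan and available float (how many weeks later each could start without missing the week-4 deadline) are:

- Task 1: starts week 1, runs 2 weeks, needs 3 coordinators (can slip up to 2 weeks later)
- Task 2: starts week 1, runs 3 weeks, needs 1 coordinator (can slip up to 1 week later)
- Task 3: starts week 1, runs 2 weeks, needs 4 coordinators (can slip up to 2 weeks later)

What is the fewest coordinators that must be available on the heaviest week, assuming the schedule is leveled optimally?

5

Early-start (Task 1@1, Task 2@1, Task 3@1) gives peak 8: w1:8  w2:8  w3:1  w4:0.
Shift Task 3→3.
Schedule Task 1@1, Task 2@1, Task 3@3: w1:4  w2:4  w3:5  w4:4 — peak 5.
Total coordinator-weeks = 17 over 4 weeks ⇒ peak ≥ ⌈17/4⌉ = 5, so 5 is optimal.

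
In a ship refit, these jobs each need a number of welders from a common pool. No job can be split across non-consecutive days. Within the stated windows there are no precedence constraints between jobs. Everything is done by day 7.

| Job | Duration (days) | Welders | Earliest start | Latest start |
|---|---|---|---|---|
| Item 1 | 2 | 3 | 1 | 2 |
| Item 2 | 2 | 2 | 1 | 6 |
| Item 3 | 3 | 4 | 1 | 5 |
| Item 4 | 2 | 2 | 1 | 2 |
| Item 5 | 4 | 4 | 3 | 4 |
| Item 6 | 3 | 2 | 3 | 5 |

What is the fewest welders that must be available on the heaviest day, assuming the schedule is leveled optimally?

9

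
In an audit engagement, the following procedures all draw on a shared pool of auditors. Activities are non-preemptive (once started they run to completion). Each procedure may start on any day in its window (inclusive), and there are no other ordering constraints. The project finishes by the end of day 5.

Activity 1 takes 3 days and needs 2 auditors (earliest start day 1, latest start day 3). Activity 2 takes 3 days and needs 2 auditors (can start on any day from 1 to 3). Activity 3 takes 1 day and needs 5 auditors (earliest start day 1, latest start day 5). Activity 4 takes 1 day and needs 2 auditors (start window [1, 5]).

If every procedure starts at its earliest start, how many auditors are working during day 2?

At early start, day 2 has: Activity 1, Activity 2.
Demand: 2 + 2 = 4.

4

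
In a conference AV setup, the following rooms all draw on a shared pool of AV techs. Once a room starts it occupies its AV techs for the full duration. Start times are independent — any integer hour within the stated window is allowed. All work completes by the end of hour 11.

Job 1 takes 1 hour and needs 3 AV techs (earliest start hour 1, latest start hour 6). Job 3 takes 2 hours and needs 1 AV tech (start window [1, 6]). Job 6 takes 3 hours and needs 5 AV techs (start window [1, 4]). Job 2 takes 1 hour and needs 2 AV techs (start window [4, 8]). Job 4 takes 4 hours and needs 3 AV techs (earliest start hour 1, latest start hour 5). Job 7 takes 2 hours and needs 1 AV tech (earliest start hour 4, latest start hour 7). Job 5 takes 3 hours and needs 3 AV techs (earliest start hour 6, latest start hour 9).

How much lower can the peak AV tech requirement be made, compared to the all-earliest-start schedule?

7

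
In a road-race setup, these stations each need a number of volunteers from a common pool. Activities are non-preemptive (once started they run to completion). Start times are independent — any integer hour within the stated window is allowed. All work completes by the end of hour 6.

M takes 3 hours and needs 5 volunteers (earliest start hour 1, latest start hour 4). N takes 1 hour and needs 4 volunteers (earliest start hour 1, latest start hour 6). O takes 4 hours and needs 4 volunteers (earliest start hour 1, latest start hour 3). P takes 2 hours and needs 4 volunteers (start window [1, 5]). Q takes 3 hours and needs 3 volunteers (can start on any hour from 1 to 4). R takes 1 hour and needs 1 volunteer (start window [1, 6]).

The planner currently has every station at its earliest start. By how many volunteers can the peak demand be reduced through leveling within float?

10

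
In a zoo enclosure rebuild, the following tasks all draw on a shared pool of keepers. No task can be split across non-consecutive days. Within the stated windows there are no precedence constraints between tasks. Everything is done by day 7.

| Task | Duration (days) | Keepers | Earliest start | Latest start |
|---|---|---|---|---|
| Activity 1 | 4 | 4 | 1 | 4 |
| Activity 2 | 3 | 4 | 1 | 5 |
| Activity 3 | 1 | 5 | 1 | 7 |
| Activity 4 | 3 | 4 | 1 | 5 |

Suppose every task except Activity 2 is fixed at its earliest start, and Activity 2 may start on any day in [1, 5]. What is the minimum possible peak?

13

Activity 2@1: d1:17  d2:12  d3:12  d4:4  d5:0  d6:0  d7:0 → peak 17
Activity 2@2: d1:13  d2:12  d3:12  d4:8  d5:0  d6:0  d7:0 → peak 13
Activity 2@3: d1:13  d2:8  d3:12  d4:8  d5:4  d6:0  d7:0 → peak 13
Activity 2@4: d1:13  d2:8  d3:8  d4:8  d5:4  d6:4  d7:0 → peak 13
Activity 2@5: d1:13  d2:8  d3:8  d4:4  d5:4  d6:4  d7:4 → peak 13
Best is Activity 2@2, peak 13.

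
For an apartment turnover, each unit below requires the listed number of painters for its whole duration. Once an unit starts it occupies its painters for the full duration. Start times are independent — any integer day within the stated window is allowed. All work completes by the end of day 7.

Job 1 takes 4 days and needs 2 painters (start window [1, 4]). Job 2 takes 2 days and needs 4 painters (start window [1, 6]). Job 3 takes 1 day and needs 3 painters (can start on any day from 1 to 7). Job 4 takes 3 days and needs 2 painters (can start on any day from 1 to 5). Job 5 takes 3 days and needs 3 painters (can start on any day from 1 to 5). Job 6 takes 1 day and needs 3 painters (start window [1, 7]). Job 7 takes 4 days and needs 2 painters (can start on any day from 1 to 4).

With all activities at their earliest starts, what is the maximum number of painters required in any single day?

19

Early-start schedule: Job 1@1, Job 2@1, Job 3@1, Job 4@1, Job 5@1, Job 6@1, Job 7@1.
Load per day: day 1: 19, day 2: 13, day 3: 9, day 4: 4, day 5: 0, day 6: 0, day 7: 0.
Peak is 19.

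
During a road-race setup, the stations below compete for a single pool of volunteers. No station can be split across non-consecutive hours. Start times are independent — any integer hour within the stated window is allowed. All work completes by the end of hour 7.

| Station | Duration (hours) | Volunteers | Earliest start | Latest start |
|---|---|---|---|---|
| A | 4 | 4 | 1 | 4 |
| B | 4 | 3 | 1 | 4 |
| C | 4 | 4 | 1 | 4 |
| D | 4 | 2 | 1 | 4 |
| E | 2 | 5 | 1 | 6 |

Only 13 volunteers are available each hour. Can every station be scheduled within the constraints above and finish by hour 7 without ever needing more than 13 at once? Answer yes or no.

Schedule A@1, B@1, C@1, D@1, E@5: h1:13  h2:13  h3:13  h4:13  h5:5  h6:5  h7:0 — peak 13 ≤ 13.

yes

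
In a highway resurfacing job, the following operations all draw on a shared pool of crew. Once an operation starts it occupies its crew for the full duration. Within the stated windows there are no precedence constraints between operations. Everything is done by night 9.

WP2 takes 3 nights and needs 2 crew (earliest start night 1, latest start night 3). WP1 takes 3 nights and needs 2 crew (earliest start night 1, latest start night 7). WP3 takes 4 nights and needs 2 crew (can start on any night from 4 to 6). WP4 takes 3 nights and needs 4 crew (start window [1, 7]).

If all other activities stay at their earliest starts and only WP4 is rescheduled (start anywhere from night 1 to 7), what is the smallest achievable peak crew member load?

6

WP4@1: n1:8  n2:8  n3:8  n4:2  n5:2  n6:2  n7:2  n8:0  n9:0 → peak 8
WP4@2: n1:4  n2:8  n3:8  n4:6  n5:2  n6:2  n7:2  n8:0  n9:0 → peak 8
WP4@3: n1:4  n2:4  n3:8  n4:6  n5:6  n6:2  n7:2  n8:0  n9:0 → peak 8
WP4@4: n1:4  n2:4  n3:4  n4:6  n5:6  n6:6  n7:2  n8:0  n9:0 → peak 6
WP4@5: n1:4  n2:4  n3:4  n4:2  n5:6  n6:6  n7:6  n8:0  n9:0 → peak 6
WP4@6: n1:4  n2:4  n3:4  n4:2  n5:2  n6:6  n7:6  n8:4  n9:0 → peak 6
WP4@7: n1:4  n2:4  n3:4  n4:2  n5:2  n6:2  n7:6  n8:4  n9:4 → peak 6
Best is WP4@4, peak 6.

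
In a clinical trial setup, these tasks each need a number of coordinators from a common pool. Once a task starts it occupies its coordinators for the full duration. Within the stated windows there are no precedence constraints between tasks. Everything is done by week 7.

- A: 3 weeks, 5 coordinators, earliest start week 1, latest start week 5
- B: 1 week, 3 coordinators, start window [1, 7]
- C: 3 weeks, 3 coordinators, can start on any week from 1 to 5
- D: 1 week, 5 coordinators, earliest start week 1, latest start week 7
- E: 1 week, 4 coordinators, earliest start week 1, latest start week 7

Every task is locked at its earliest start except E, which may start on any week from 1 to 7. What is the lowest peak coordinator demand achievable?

16

E@1: w1:20  w2:8  w3:8  w4:0  w5:0  w6:0  w7:0 → peak 20
E@2: w1:16  w2:12  w3:8  w4:0  w5:0  w6:0  w7:0 → peak 16
E@3: w1:16  w2:8  w3:12  w4:0  w5:0  w6:0  w7:0 → peak 16
E@4: w1:16  w2:8  w3:8  w4:4  w5:0  w6:0  w7:0 → peak 16
E@5: w1:16  w2:8  w3:8  w4:0  w5:4  w6:0  w7:0 → peak 16
E@6: w1:16  w2:8  w3:8  w4:0  w5:0  w6:4  w7:0 → peak 16
E@7: w1:16  w2:8  w3:8  w4:0  w5:0  w6:0  w7:4 → peak 16
Best is E@2, peak 16.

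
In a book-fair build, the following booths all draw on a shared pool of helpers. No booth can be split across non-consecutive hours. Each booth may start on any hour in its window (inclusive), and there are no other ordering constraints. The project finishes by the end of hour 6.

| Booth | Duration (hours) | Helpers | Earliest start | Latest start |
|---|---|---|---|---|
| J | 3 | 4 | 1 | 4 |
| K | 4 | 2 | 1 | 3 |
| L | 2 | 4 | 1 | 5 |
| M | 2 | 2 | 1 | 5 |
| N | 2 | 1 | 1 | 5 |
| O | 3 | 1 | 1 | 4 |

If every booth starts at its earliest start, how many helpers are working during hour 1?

14

At early start, hour 1 has: J, K, L, M, N, O.
Demand: 4 + 2 + 4 + 2 + 1 + 1 = 14.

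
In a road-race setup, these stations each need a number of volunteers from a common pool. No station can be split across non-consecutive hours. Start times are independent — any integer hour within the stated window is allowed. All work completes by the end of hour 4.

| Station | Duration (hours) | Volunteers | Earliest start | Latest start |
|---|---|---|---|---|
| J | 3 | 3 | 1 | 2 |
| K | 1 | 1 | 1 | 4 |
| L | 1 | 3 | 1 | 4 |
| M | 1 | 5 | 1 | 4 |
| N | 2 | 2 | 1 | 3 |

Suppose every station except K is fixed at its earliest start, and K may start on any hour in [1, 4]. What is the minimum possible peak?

K@1: h1:14  h2:5  h3:3  h4:0 → peak 14
K@2: h1:13  h2:6  h3:3  h4:0 → peak 13
K@3: h1:13  h2:5  h3:4  h4:0 → peak 13
K@4: h1:13  h2:5  h3:3  h4:1 → peak 13
Best is K@2, peak 13.

13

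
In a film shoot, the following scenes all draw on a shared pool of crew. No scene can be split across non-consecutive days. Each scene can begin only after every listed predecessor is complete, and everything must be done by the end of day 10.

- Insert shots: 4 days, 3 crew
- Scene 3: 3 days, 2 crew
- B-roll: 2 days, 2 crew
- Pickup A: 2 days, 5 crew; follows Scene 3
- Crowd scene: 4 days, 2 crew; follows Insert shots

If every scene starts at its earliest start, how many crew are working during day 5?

7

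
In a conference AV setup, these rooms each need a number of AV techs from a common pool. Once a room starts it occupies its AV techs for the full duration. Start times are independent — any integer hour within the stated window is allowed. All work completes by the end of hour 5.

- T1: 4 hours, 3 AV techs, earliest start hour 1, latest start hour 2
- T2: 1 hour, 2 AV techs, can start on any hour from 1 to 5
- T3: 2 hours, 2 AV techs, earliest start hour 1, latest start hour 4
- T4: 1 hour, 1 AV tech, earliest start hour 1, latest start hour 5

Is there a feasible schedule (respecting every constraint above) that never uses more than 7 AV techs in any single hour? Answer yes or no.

yes

Schedule T1@1, T2@1, T3@2, T4@4: h1:5  h2:5  h3:5  h4:4  h5:0 — peak 5 ≤ 7.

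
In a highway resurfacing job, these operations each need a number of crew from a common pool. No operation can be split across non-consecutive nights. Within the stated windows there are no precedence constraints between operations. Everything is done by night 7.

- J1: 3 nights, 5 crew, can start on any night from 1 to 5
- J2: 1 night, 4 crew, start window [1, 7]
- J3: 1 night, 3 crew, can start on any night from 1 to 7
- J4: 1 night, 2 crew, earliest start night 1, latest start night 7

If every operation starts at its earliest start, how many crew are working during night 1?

14

At early start, night 1 has: J1, J2, J3, J4.
Demand: 5 + 4 + 3 + 2 = 14.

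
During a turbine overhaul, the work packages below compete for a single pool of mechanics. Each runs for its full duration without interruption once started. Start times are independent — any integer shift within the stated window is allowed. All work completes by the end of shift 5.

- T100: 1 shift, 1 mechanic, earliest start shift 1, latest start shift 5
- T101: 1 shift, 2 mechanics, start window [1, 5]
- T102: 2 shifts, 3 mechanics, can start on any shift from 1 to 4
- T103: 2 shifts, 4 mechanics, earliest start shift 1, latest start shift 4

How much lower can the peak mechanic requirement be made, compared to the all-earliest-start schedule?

Early-start peak: s1:10  s2:7  s3:0  s4:0  s5:0 ⇒ 10.
Leveled (T100@1, T101@1, T102@2, T103@4): s1:3  s2:3  s3:3  s4:4  s5:4 ⇒ 4.
Reduction 10 − 4 = 6.

6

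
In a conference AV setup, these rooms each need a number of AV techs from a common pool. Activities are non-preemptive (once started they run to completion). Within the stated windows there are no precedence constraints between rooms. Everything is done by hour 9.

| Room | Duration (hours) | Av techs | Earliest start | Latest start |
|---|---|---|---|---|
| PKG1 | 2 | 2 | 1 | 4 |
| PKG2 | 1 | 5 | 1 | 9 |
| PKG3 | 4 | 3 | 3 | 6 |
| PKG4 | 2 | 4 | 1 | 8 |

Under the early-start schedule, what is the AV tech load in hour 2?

6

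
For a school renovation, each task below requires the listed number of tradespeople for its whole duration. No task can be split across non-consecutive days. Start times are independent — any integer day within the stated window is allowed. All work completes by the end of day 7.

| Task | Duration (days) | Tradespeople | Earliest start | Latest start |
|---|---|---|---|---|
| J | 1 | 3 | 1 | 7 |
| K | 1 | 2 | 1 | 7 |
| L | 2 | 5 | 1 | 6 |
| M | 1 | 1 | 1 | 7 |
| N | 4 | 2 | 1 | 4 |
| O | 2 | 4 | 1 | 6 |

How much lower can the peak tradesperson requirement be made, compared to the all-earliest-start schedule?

Early-start peak: d1:17  d2:11  d3:2  d4:2  d5:0  d6:0  d7:0 ⇒ 17.
Leveled (J@1, K@1, L@2, M@1, N@4, O@4): d1:6  d2:5  d3:5  d4:6  d5:6  d6:2  d7:2 ⇒ 6.
Reduction 17 − 6 = 11.

11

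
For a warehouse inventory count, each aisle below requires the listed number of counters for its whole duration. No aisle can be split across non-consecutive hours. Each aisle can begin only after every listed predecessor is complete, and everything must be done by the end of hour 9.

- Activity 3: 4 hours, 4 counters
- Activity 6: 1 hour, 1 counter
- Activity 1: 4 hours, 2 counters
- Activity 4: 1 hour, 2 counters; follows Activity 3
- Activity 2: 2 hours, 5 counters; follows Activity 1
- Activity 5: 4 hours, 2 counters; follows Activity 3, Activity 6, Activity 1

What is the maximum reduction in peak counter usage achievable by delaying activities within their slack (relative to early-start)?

2

Early-start peak: h1:7  h2:6  h3:6  h4:6  h5:9  h6:7  h7:2  h8:2  h9:0 ⇒ 9.
Leveled (Activity 3@1, Activity 6@1, Activity 1@1, Activity 4@5, Activity 2@5, Activity 5@6): h1:7  h2:6  h3:6  h4:6  h5:7  h6:7  h7:2  h8:2  h9:2 ⇒ 7.
Reduction 9 − 7 = 2.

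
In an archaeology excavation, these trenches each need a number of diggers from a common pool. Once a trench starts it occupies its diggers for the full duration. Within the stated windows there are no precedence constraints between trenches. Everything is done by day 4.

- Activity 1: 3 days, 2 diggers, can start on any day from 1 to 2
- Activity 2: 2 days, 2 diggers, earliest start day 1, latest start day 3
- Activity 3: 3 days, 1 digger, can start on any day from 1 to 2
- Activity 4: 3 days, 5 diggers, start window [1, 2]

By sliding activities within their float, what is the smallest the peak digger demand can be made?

10

Schedule Activity 1@1, Activity 2@1, Activity 3@1, Activity 4@1: d1:10  d2:10  d3:8  d4:0 — peak 10.
No arrangement of the 24 feasible schedules does better.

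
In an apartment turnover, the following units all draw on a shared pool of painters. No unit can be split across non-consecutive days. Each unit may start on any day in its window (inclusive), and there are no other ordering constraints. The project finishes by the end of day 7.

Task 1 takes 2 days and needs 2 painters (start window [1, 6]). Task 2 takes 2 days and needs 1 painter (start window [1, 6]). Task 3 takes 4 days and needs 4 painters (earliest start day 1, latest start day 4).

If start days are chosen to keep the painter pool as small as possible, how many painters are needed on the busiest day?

4

Early-start (Task 1@1, Task 2@1, Task 3@1) gives peak 7: d1:7  d2:7  d3:4  d4:4  d5:0  d6:0  d7:0.
Shift Task 3→3.
Schedule Task 1@1, Task 2@1, Task 3@3: d1:3  d2:3  d3:4  d4:4  d5:4  d6:4  d7:0 — peak 4.
Total painter-days = 22 over 7 days ⇒ peak ≥ ⌈22/7⌉ = 4, so 4 is optimal.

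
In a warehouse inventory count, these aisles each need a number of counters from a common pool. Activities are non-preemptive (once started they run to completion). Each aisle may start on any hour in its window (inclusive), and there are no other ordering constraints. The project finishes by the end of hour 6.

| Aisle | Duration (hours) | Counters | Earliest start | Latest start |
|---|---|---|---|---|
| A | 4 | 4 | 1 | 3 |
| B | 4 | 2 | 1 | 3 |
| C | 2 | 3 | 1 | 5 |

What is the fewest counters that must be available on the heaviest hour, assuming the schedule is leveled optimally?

Early-start (A@1, B@1, C@1) gives peak 9: h1:9  h2:9  h3:6  h4:6  h5:0  h6:0.
Shift C→5.
Schedule A@1, B@1, C@5: h1:6  h2:6  h3:6  h4:6  h5:3  h6:3 — peak 6.

6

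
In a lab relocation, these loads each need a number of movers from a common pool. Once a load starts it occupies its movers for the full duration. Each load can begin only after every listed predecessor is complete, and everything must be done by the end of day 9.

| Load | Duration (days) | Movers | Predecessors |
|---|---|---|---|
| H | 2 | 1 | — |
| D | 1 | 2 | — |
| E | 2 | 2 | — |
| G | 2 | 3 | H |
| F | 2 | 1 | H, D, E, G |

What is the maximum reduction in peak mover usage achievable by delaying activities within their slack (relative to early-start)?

2

Early-start peak: d1:5  d2:3  d3:3  d4:3  d5:1  d6:1  d7:0  d8:0  d9:0 ⇒ 5.
Leveled (H@1, D@1, E@2, G@4, F@6): d1:3  d2:3  d3:2  d4:3  d5:3  d6:1  d7:1  d8:0  d9:0 ⇒ 3.
Reduction 5 − 3 = 2.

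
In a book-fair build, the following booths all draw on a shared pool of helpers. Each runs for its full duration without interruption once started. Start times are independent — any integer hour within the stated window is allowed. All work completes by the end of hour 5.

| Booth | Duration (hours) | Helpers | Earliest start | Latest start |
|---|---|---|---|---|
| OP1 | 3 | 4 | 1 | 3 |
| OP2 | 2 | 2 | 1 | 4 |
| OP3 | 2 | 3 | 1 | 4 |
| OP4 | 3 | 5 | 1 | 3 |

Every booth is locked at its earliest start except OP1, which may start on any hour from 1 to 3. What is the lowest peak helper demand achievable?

OP1@1: h1:14  h2:14  h3:9  h4:0  h5:0 → peak 14
OP1@2: h1:10  h2:14  h3:9  h4:4  h5:0 → peak 14
OP1@3: h1:10  h2:10  h3:9  h4:4  h5:4 → peak 10
Best is OP1@3, peak 10.

10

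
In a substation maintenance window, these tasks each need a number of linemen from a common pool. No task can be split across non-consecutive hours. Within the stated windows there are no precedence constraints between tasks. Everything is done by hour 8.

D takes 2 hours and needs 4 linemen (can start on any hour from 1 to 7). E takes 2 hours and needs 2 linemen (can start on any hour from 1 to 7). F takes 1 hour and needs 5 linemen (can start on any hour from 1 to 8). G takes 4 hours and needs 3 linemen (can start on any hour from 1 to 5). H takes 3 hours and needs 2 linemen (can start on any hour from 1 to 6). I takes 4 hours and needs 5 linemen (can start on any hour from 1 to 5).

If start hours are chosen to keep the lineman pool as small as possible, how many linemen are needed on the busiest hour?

Early-start (D@1, E@1, F@1, G@1, H@1, I@1) gives peak 21: h1:21  h2:16  h3:10  h4:8  h5:0  h6:0  h7:0  h8:0.
Shift F→3, G→4, I→4.
Schedule D@1, E@1, F@3, G@4, H@1, I@4: h1:8  h2:8  h3:7  h4:8  h5:8  h6:8  h7:8  h8:0 — peak 8.

8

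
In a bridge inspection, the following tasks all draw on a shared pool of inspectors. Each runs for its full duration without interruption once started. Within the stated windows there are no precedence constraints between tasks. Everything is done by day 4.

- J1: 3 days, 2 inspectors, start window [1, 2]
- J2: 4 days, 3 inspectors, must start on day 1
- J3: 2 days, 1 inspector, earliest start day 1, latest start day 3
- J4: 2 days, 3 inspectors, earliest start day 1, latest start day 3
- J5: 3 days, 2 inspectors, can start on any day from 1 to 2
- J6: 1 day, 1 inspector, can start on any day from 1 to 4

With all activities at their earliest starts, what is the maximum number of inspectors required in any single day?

Early-start schedule: J1@1, J2@1, J3@1, J4@1, J5@1, J6@1.
Load per day: day 1: 12, day 2: 11, day 3: 7, day 4: 3.
Peak is 12.

12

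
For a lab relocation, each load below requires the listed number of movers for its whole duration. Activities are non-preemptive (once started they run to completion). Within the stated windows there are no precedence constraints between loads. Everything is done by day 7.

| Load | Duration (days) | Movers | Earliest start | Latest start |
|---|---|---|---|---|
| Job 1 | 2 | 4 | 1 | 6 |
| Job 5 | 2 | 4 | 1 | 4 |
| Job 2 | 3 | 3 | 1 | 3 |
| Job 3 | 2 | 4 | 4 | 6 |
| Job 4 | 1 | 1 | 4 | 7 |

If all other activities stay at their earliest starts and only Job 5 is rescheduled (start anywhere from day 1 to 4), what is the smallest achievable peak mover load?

9

Job 5@1: d1:11  d2:11  d3:3  d4:5  d5:4  d6:0  d7:0 → peak 11
Job 5@2: d1:7  d2:11  d3:7  d4:5  d5:4  d6:0  d7:0 → peak 11
Job 5@3: d1:7  d2:7  d3:7  d4:9  d5:4  d6:0  d7:0 → peak 9
Job 5@4: d1:7  d2:7  d3:3  d4:9  d5:8  d6:0  d7:0 → peak 9
Best is Job 5@3, peak 9.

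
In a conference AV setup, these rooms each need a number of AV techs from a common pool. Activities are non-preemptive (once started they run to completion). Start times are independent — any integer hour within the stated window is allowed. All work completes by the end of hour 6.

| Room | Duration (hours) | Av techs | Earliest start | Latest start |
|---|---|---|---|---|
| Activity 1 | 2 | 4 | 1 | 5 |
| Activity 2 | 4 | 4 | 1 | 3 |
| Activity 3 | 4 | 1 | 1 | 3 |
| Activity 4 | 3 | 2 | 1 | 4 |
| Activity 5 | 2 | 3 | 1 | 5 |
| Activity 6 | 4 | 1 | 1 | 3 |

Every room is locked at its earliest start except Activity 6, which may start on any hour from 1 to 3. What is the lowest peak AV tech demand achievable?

14

Activity 6@1: h1:15  h2:15  h3:8  h4:6  h5:0  h6:0 → peak 15
Activity 6@2: h1:14  h2:15  h3:8  h4:6  h5:1  h6:0 → peak 15
Activity 6@3: h1:14  h2:14  h3:8  h4:6  h5:1  h6:1 → peak 14
Best is Activity 6@3, peak 14.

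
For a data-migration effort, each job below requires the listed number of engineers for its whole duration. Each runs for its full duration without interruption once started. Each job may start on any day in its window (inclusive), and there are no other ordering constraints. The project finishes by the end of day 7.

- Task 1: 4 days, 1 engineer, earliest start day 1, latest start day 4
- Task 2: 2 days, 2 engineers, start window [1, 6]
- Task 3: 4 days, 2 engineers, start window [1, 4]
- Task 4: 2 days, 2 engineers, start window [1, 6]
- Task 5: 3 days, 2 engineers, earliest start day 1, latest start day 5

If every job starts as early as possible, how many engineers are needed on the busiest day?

Early-start schedule: Task 1@1, Task 2@1, Task 3@1, Task 4@1, Task 5@1.
Load per day: day 1: 9, day 2: 9, day 3: 5, day 4: 3, day 5: 0, day 6: 0, day 7: 0.
Peak is 9.

9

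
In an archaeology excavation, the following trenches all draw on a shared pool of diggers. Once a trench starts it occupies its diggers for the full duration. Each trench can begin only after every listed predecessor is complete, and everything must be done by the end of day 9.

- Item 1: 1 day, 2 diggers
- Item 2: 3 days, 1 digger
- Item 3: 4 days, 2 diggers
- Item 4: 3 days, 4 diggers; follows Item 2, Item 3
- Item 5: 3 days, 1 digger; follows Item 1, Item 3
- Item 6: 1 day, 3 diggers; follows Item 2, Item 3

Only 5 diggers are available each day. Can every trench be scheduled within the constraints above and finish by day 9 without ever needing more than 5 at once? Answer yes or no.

yes

Schedule Item 1@1, Item 2@1, Item 3@1, Item 4@5, Item 5@5, Item 6@8: d1:5  d2:3  d3:3  d4:2  d5:5  d6:5  d7:5  d8:3  d9:0 — peak 5 ≤ 5.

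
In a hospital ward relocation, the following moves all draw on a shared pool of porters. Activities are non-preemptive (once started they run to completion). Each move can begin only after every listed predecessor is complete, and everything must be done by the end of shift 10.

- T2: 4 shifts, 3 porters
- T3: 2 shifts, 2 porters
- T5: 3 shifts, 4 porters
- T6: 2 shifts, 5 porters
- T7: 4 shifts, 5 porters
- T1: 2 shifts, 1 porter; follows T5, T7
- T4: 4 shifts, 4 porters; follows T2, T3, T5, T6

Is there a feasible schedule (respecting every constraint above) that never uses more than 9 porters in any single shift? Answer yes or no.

yes

Schedule T2@1, T3@3, T5@3, T6@1, T7@5, T1@9, T4@6: s1:8  s2:8  s3:9  s4:9  s5:9  s6:9  s7:9  s8:9  s9:5  s10:1 — peak 9 ≤ 9.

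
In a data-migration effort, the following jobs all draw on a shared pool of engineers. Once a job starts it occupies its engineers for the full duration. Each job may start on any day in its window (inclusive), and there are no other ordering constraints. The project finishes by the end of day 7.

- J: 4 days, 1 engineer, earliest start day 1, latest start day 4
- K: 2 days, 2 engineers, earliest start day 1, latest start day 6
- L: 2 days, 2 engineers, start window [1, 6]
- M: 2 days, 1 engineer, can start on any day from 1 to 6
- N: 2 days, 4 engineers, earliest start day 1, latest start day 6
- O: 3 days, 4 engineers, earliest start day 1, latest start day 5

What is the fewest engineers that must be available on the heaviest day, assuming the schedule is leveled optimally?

5

Early-start (J@1, K@1, L@1, M@1, N@1, O@1) gives peak 14: d1:14  d2:14  d3:5  d4:1  d5:0  d6:0  d7:0.
Shift M→5, N→3, O→5.
Schedule J@1, K@1, L@1, M@5, N@3, O@5: d1:5  d2:5  d3:5  d4:5  d5:5  d6:5  d7:4 — peak 5.
Total engineer-days = 34 over 7 days ⇒ peak ≥ ⌈34/7⌉ = 5, so 5 is optimal.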